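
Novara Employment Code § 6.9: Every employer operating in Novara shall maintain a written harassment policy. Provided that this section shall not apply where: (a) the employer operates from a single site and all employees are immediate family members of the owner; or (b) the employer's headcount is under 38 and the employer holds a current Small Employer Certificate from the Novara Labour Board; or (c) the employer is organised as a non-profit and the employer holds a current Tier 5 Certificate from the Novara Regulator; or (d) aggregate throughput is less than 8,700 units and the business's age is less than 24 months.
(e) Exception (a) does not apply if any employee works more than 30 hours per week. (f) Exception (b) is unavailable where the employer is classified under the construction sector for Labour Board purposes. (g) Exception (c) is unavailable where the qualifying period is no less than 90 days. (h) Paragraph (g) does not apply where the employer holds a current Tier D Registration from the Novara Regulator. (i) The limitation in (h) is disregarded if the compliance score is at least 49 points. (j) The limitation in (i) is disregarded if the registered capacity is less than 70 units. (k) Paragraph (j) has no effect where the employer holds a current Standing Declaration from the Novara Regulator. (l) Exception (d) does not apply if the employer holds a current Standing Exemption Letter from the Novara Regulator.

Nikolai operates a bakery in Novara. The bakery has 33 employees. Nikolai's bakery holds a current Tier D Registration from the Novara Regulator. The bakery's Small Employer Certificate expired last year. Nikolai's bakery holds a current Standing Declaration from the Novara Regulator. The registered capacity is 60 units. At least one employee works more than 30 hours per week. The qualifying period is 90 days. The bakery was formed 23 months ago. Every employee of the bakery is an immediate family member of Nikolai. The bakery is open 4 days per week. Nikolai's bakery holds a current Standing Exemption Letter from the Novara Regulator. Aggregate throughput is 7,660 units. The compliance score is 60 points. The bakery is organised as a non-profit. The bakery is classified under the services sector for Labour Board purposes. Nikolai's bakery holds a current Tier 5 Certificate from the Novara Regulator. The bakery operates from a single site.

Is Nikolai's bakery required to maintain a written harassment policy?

All of (a)'s requirements are met (the employer operates from a single site; every employee is an immediate family member). However, paragraph (e) must be considered: (e) applies — at least one employee exceeds 30 hours/week. (a) is therefore removed.
Exception (b) requires that the employer holds a current Small Employer Certificate from the Novara Labour Board; but the Small Employer Certificate has expired, so (b) is unavailable.
Exception (c) is satisfied on its face — the employer is a non-profit; a current Tier 5 Certificate is held. However, paragraphs (g)–(k) must be considered: (g) operates — the qualifying period is 90 days, meeting the 90 days threshold. (h) applies (a current Tier D Registration is held), but is itself disapplied by (i): (i) operates against (h): the compliance score is 60 points, meeting the 49 points threshold. (j) operates (the registered capacity is 60 units, less than the 70 units limit), but yields to (k): (k) operates against (j): a current Standing Declaration is held. (c) is therefore removed.
Exception (d)'s conditions are all satisfied: aggregate throughput is 7,660 units, less than the 8,700 units limit; the business's age is 23 months, less than the 24 months limit. However, paragraph (l) must be considered: (l) operates against (d): a current Standing Exemption Letter is held. (d) is therefore removed.
No exception applies. The general rule governs.

Yes — Nikolai's bakery must maintain a written harassment policy.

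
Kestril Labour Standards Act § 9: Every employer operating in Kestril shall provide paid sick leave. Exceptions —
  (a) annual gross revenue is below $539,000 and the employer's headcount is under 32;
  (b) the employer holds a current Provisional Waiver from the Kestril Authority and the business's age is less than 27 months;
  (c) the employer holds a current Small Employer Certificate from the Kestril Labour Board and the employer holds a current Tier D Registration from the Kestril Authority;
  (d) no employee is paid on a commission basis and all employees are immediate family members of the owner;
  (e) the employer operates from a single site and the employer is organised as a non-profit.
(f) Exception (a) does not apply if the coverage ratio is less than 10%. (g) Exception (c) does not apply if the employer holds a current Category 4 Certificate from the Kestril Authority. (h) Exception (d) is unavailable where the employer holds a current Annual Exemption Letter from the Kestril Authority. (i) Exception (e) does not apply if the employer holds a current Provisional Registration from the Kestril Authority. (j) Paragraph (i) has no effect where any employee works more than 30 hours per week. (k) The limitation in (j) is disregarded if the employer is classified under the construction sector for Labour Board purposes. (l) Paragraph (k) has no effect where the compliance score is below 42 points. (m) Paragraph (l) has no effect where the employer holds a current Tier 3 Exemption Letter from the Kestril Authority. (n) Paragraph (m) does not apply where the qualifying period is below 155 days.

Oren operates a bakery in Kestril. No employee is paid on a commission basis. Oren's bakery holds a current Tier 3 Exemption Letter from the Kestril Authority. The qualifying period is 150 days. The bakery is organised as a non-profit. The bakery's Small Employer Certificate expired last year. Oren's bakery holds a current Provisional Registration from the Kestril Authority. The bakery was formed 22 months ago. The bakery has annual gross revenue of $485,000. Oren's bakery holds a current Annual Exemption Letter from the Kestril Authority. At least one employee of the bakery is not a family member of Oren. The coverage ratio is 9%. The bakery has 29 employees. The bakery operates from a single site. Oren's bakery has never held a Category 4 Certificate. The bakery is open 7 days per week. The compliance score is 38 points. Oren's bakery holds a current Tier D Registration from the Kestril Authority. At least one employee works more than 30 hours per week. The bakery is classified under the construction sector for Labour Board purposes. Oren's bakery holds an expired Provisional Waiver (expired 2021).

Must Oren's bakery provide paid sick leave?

Exception (a)'s conditions are all satisfied: annual gross revenue is $485,000, below the $539,000 limit; the employer's headcount is 29, under the 32 limit. However, paragraph (f) must be considered: (f) is triggered — the coverage ratio is 9%, less than the 10% limit. So (a) is unavailable.
Exception (b) does not apply: no current Provisional Waiver is held.
Exception (c) requires that the employer holds a current Small Employer Certificate from the Kestril Labour Board; but the Small Employer Certificate has expired, so (c) is unavailable.
Exception (d) requires that all employees are immediate family members of the owner; but at least one employee is not a family member, so (d) is unavailable.
Exception (e) is satisfied on its face — the employer operates from a single site; the employer is a non-profit. Under paragraphs (i)–(n): (i) applies (a current Provisional Registration is held), but yields to (j): (j) is engaged — at least one employee exceeds 30 hours/week. (k) applies (the bakery is classified under the construction sector), but is itself disapplied by (l): (l) operates against (k): the compliance score is 38 points, below the 42 points limit. (m) applies (a current Tier 3 Exemption Letter is held), but is itself disapplied by (n): (n) applies — the qualifying period is 150 days, below the 155 days limit. So (e) applies.

No — exception (e) applies; Oren's bakery is not required to provide paid sick leave.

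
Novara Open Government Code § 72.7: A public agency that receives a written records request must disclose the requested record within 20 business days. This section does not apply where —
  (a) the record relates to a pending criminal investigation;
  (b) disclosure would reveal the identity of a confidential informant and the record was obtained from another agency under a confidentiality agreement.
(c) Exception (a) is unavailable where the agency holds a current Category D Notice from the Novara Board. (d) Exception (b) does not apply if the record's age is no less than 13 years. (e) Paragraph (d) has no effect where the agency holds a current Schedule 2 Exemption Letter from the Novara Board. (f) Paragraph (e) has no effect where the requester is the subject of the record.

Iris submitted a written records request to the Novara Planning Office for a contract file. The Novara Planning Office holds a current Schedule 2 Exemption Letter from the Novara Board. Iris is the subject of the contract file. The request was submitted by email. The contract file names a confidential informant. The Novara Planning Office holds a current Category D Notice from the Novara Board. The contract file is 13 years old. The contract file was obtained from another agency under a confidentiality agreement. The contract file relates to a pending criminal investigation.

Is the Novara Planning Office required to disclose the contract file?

Exception (a)'s conditions are all satisfied: the contract file relates to a pending investigation. However, paragraph (c) must be considered: (c) operates against (a): a current Category D Notice is held. (a) is therefore removed.
Exception (b)'s conditions are all satisfied: the contract file names a confidential informant; the contract file was obtained under a confidentiality agreement. But: (d) operates against (b): the record's age is 13 years, meeting the 13 years threshold. (e) is triggered (a current Schedule 2 Exemption Letter is held), but is overridden by (f): (f) operates against (e): Iris is the subject of the contract file. Exception (b) does not apply.
None of the exceptions is available; § 72.7 applies in full.

Yes — the Novara Planning Office must disclose the contract file.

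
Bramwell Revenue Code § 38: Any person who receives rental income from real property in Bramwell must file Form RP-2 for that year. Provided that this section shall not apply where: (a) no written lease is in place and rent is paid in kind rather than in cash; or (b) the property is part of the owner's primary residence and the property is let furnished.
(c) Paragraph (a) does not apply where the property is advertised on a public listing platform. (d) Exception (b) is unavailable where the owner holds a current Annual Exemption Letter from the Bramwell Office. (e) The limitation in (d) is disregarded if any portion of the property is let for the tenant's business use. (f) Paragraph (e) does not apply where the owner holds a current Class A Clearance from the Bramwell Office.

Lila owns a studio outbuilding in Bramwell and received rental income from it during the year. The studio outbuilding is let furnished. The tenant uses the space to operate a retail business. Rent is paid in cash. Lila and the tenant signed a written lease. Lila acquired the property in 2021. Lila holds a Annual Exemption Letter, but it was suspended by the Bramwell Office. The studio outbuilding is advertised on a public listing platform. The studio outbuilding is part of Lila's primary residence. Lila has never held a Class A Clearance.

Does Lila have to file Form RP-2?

Exception (a) fails — a written lease is in place.
Exception (b): the studio outbuilding is part of the primary residence; the property is let furnished — every condition holds. Under paragraphs (d)–(f): (d) is inapplicable — there is no Annual Exemption Letter in force. Exception (b) stands.

No — exception (b) applies; Lila is not required to file Form RP-2.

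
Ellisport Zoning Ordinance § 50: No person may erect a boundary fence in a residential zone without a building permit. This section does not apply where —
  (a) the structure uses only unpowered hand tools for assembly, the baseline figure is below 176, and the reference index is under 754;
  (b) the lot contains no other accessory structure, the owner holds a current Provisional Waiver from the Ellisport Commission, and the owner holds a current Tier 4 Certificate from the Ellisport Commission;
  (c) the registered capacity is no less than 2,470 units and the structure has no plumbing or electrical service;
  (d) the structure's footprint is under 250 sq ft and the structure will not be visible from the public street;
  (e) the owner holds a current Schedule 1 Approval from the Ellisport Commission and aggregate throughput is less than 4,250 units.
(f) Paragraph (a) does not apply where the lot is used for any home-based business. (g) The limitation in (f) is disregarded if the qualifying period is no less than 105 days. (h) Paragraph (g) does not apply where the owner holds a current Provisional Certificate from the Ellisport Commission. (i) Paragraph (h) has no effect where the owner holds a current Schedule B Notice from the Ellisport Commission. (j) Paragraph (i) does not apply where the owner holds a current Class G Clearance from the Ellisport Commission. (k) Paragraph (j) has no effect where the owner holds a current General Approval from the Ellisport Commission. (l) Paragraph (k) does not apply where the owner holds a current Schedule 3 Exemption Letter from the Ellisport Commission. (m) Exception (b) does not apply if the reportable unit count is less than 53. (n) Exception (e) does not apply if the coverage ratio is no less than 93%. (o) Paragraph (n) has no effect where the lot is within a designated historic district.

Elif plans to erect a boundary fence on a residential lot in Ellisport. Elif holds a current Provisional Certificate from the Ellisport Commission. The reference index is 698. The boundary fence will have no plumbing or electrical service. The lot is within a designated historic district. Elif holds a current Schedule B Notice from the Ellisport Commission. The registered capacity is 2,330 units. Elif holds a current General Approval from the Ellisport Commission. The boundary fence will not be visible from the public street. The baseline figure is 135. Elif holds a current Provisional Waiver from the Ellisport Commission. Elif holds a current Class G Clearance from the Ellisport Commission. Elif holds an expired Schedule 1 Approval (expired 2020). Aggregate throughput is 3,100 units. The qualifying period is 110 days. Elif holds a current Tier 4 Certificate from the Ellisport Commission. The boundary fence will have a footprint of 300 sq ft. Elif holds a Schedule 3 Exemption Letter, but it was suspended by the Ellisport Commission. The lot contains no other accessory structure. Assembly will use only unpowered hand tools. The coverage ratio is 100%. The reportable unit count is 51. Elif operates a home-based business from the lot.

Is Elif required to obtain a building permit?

No — exception (a) applies; Elif does not need a building permit.

Exception (a): assembly uses only hand tools; the baseline figure is 135, below the 176 limit; the reference index is 698, under the 754 limit — every condition holds. Considering the limiting provisions: (f) is triggered (a home-based business operates on the lot), but is overridden by (g): (g) operates against (f): the qualifying period is 110 days, meeting the 105 days threshold. (h) would limit (g) — a current Provisional Certificate is held — but (i) sets (h) aside: (i) operates against (h): a current Schedule B Notice is held. (j) would limit (i) — a current Class G Clearance is held — but (k) sets (j) aside: (k) operates — a current General Approval is held. (l), which would lift (k), is not triggered — no current Schedule 3 Exemption Letter is held. Exception (a) stands.
All of (b)'s requirements are met (the lot has no other accessory structure; a current Provisional Waiver is held; a current Tier 4 Certificate is held). But: (m) operates against (b): the reportable unit count is 51, less than the 53 limit. (b) is therefore removed.
Exception (c) fails — the registered capacity is 2,330 units, short of 2,470 units.
Exception (d) does not apply: the structure's footprint is 300 sq ft, not under 250 sq ft.
Exception (e) fails — there is no Schedule 1 Approval in force.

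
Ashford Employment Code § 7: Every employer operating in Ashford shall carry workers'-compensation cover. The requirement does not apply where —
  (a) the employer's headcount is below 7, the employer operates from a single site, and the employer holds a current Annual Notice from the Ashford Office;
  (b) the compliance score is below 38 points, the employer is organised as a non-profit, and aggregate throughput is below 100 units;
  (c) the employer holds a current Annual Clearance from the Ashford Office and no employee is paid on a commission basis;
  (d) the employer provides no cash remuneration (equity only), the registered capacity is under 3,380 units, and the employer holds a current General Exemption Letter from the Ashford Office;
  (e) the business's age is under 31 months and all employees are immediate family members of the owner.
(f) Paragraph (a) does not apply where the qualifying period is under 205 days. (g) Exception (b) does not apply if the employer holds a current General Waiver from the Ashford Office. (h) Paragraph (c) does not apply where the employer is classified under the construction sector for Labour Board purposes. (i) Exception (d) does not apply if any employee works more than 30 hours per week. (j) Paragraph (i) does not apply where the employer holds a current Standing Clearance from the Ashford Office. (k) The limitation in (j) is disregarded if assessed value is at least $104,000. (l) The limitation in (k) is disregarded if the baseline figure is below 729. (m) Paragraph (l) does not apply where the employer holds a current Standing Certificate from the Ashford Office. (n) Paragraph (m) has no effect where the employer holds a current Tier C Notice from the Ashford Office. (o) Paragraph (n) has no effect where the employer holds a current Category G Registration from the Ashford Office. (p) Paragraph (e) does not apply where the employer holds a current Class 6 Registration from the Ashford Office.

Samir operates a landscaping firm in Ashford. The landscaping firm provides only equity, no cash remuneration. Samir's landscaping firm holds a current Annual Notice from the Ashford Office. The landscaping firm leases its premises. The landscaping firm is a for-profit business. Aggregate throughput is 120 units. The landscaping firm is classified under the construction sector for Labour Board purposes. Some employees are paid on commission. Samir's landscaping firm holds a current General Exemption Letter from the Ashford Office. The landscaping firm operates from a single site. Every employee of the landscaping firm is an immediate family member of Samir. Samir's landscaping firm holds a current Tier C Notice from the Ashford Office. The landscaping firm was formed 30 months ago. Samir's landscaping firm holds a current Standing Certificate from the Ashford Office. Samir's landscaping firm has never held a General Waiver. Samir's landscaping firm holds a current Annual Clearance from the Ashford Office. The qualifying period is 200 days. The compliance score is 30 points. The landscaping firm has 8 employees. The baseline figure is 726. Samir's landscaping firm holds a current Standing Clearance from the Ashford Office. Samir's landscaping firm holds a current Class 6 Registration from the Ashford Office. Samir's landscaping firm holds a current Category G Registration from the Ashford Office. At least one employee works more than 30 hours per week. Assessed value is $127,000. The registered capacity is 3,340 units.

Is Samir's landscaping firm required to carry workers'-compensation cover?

Exception (a) fails — the employer's headcount is 8, not below 7.
Exception (b) does not apply: the employer is for-profit.
Exception (c) does not apply: some employees are paid on commission.
Exception (d): remuneration is equity-only; the registered capacity is 3,340 units, under the 3,380 units limit; a current General Exemption Letter is held — every condition holds. Turning to paragraphs (i)–(o): (i) is engaged — at least one employee exceeds 30 hours/week. (j) would limit (i) — a current Standing Clearance is held — but (k) sets (j) aside: (k) is triggered — assessed value is $127,000, meeting the $104,000 threshold. (l) would limit (k) — the baseline figure is 726, below the 729 limit — but (m) sets (l) aside: (m) is engaged — a current Standing Certificate is held. (n) is engaged (a current Tier C Notice is held), but is itself disapplied by (o): (o) is engaged — a current Category G Registration is held. (d) is therefore removed.
Exception (e): the business's age is 30 months, under the 31 months limit; every employee is an immediate family member — every condition holds. Turning to paragraph (p): (p) applies — a current Class 6 Registration is held. So (e) is unavailable.
No exception is made out. Samir's landscaping firm falls within the general rule.

Yes — Samir's landscaping firm must carry workers'-compensation cover.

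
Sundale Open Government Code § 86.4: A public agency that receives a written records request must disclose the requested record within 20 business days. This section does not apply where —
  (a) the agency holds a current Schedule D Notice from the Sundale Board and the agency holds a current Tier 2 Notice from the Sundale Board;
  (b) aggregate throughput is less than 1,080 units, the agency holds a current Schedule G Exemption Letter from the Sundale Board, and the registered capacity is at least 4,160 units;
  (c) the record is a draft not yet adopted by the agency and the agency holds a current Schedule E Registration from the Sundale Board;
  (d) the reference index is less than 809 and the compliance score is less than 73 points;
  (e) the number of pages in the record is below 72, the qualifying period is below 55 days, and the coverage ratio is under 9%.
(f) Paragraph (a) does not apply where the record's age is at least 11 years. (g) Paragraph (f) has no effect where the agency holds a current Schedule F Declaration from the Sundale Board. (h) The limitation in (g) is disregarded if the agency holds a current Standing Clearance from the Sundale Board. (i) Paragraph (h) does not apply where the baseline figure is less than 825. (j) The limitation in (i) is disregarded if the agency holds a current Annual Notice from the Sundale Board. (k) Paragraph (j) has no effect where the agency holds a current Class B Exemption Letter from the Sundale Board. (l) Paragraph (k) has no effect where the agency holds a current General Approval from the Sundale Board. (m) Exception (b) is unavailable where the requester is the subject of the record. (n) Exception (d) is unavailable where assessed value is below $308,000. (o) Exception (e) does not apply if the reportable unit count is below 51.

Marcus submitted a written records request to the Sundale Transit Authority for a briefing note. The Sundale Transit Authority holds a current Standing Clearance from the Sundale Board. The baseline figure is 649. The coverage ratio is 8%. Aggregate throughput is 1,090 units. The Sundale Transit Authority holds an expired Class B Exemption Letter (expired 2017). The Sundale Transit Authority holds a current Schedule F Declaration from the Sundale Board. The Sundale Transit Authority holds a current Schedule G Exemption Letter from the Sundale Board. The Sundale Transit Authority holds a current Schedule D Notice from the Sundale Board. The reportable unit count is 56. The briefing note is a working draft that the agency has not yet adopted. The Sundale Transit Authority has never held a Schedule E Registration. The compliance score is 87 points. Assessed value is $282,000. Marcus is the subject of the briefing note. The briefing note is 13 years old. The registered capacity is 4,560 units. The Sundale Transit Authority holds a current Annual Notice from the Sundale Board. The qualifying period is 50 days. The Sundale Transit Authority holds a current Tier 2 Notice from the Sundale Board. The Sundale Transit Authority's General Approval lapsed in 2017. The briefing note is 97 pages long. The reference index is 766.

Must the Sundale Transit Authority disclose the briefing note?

Yes — the Sundale Transit Authority must disclose the briefing note.

Exception (a) is satisfied on its face — a current Schedule D Notice is held; a current Tier 2 Notice is held. But applying paragraphs (f)–(l): (f) operates against (a): the record's age is 13 years, meeting the 11 years threshold. (g) would limit (f) — a current Schedule F Declaration is held — but (h) sets (g) aside: (h) operates against (g): a current Standing Clearance is held. (i) would limit (h) — the baseline figure is 649, less than the 825 limit — but (j) sets (i) aside: (j) is triggered — a current Annual Notice is held. (k) is not triggered (the Class B Exemption Letter is not current), so (j) stands. Exception (a) does not apply.
Exception (b) requires that aggregate throughput is less than 1,080 units; but aggregate throughput is 1,090 units, not less than 1,080 units, so (b) is unavailable.
Exception (c) does not apply: the Schedule E Registration is not current.
Exception (d) requires that the compliance score is less than 73 points; but the compliance score is 87 points, not less than 73 points, so (d) is unavailable.
Exception (e) requires that the number of pages in the record is below 72; but the number of pages in the record is 97, not below 72, so (e) is unavailable.
Every exception is unavailable, so the rule governs.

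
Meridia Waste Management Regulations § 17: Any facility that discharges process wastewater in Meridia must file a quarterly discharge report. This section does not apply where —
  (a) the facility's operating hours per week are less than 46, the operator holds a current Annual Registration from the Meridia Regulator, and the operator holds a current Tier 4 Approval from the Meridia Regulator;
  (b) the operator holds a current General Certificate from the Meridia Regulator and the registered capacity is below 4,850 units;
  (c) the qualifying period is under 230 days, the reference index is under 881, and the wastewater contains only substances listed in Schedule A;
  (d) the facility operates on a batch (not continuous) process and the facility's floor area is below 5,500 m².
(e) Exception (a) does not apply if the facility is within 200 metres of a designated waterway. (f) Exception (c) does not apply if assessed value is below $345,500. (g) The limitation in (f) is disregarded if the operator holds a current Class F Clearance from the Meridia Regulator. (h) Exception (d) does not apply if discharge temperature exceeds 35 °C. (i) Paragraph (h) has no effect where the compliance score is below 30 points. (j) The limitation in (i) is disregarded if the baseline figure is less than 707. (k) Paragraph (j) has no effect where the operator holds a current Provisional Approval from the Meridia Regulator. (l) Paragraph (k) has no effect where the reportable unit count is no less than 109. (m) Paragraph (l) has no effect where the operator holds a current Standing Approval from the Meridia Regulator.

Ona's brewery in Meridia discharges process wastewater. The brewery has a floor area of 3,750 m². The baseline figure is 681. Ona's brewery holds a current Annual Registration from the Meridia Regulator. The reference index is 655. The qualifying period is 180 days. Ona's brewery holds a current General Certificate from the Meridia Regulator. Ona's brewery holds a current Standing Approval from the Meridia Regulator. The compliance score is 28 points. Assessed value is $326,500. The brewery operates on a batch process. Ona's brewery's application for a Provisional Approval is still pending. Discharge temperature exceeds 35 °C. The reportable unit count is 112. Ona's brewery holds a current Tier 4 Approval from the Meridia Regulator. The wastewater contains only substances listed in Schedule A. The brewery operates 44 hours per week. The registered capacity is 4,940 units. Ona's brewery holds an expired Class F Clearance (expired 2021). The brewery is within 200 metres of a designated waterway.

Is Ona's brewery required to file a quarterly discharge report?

Yes — Ona's brewery must file a quarterly discharge report.

Exception (a): the facility's operating hours per week are 44, less than the 46 limit; a current Annual Registration is held; a current Tier 4 Approval is held — every condition holds. However, paragraph (e) must be considered: (e) operates against (a): the brewery is within 200 m of a designated waterway. Exception (a) does not apply.
Exception (b) does not apply: the registered capacity is 4,940 units, not below 4,850 units.
Exception (c)'s conditions are all satisfied: the qualifying period is 180 days, under the 230 days limit; the reference index is 655, under the 881 limit; the wastewater is Schedule-A-only. Turning to paragraphs (f)–(g): (f) operates against (c): assessed value is $326,500, below the $345,500 limit. (g) does not operate here (the Class F Clearance is not current), so (f) stands. (c) is therefore removed.
Exception (d) is satisfied on its face — the facility operates on a batch process; the facility's floor area is 3,750 m², below the 5,500 m² limit. Turning to paragraphs (h)–(m): (h) operates against (d): discharge temperature exceeds 35 °C. (i) is triggered (the compliance score is 28 points, below the 30 points limit), but yields to (j): (j) operates against (i): the baseline figure is 681, less than the 707 limit. (k), which would lift (j), is not triggered — no current Provisional Approval is held. So (d) is unavailable.
No exception displaces § 17.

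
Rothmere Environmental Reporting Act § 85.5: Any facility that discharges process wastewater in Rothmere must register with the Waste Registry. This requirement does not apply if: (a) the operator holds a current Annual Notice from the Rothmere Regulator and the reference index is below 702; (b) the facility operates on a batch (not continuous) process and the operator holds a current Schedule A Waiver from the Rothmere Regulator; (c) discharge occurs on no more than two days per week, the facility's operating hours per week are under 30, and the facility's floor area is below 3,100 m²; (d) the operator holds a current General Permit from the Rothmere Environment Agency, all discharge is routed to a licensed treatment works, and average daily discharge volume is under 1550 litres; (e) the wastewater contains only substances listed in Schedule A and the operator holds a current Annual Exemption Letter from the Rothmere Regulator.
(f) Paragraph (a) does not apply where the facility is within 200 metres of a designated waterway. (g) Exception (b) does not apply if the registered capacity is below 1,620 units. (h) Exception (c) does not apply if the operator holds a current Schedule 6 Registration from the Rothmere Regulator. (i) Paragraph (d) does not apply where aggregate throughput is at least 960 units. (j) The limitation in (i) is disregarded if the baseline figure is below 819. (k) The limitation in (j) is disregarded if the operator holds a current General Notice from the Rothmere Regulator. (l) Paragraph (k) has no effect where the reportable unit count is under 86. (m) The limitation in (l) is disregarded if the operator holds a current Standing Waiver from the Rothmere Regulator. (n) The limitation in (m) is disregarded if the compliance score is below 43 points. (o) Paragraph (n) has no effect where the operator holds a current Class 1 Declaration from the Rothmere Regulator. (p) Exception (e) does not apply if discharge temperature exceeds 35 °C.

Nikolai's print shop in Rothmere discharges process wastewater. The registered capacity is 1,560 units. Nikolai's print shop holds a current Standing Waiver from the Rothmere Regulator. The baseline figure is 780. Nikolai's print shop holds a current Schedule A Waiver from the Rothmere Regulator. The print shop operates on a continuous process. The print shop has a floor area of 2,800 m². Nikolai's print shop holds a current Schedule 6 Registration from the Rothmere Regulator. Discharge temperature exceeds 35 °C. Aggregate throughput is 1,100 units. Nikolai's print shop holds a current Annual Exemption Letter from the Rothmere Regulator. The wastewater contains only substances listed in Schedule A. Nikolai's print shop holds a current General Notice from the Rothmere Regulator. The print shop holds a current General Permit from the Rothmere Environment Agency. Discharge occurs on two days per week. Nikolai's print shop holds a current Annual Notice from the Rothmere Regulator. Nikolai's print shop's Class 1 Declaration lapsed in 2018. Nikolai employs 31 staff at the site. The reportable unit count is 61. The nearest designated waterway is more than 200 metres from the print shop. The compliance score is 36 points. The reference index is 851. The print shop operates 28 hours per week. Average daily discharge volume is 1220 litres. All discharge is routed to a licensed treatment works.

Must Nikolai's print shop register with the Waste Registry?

No — exception (d) applies; Nikolai's print shop is not required to register with the Waste Registry.

Exception (a) fails — the reference index is 851, not below 702.
Exception (b) does not apply: the facility operates on a continuous process.
Exception (c) is satisfied on its face — discharge occurs on no more than two days per week; the facility's operating hours per week are 28, under the 30 limit; the facility's floor area is 2,800 m², below the 3,100 m² limit. Turning to paragraph (h): (h) operates against (c): a current Schedule 6 Registration is held. (c) is therefore removed.
Exception (d): a current General Permit is held; discharge is routed to a licensed treatment works; average daily discharge volume is 1220 litres, under the 1550 litres limit — every condition holds. Under paragraphs (i)–(o): (i) would limit (d) — aggregate throughput is 1,100 units, meeting the 960 units threshold — but (j) sets (i) aside: (j) operates against (i): the baseline figure is 780, below the 819 limit. (k) would limit (j) — a current General Notice is held — but (l) sets (k) aside: (l) operates against (k): the reportable unit count is 61, under the 86 limit. (m) is triggered (a current Standing Waiver is held), but yields to (n): (n) operates against (m): the compliance score is 36 points, below the 43 points limit. (o) is not triggered (the Class 1 Declaration is not current), so (n) stands. Exception (d) stands.
All of (e)'s requirements are met (the wastewater is Schedule-A-only; a current Annual Exemption Letter is held). Turning to paragraph (p): (p) is engaged — discharge temperature exceeds 35 °C. Exception (e) does not apply.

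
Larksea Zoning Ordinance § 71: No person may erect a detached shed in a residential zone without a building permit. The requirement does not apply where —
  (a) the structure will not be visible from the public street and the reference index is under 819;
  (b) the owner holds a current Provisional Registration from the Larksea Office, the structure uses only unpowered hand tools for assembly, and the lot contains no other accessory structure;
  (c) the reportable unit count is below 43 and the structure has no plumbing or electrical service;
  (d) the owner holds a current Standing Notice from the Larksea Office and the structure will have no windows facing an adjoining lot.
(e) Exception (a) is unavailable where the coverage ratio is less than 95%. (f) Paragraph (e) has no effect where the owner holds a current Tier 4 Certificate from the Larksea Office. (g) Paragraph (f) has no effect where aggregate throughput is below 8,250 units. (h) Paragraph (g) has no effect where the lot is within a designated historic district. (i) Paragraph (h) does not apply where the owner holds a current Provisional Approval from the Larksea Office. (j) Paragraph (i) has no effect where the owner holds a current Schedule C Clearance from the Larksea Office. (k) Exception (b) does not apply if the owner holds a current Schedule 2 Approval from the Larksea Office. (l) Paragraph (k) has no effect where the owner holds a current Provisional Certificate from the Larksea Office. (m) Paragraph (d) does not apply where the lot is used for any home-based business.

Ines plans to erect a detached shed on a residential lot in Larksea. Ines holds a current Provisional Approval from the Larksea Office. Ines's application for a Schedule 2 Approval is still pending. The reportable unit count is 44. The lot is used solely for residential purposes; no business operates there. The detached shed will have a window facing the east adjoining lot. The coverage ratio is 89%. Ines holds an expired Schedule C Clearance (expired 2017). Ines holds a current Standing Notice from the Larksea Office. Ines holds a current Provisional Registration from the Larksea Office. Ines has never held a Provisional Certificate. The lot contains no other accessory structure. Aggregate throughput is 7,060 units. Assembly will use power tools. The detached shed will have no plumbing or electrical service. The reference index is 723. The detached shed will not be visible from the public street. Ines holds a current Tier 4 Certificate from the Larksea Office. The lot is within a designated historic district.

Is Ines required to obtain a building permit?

All of (a)'s requirements are met (the structure will not be visible from the street; the reference index is 723, under the 819 limit). However, paragraphs (e)–(j) must be considered: (e) applies — the coverage ratio is 89%, less than the 95% limit. (f) would limit (e) — a current Tier 4 Certificate is held — but (g) sets (f) aside: (g) operates — aggregate throughput is 7,060 units, below the 8,250 units limit. (h) would limit (g) — the lot is in a historic district — but (i) sets (h) aside: (i) applies — a current Provisional Approval is held. (j), which would lift (i), does not operate here — the Schedule C Clearance is not current. So (a) is unavailable.
Exception (b) requires that the structure uses only unpowered hand tools for assembly; but assembly uses power tools, so (b) is unavailable.
Exception (c) requires that the reportable unit count is below 43; but the reportable unit count is 44, not below 43, so (c) is unavailable.
Exception (d) fails — a window faces an adjoining lot.
Every exception is unavailable, so the rule governs.

Yes — Ines must obtain a building permit.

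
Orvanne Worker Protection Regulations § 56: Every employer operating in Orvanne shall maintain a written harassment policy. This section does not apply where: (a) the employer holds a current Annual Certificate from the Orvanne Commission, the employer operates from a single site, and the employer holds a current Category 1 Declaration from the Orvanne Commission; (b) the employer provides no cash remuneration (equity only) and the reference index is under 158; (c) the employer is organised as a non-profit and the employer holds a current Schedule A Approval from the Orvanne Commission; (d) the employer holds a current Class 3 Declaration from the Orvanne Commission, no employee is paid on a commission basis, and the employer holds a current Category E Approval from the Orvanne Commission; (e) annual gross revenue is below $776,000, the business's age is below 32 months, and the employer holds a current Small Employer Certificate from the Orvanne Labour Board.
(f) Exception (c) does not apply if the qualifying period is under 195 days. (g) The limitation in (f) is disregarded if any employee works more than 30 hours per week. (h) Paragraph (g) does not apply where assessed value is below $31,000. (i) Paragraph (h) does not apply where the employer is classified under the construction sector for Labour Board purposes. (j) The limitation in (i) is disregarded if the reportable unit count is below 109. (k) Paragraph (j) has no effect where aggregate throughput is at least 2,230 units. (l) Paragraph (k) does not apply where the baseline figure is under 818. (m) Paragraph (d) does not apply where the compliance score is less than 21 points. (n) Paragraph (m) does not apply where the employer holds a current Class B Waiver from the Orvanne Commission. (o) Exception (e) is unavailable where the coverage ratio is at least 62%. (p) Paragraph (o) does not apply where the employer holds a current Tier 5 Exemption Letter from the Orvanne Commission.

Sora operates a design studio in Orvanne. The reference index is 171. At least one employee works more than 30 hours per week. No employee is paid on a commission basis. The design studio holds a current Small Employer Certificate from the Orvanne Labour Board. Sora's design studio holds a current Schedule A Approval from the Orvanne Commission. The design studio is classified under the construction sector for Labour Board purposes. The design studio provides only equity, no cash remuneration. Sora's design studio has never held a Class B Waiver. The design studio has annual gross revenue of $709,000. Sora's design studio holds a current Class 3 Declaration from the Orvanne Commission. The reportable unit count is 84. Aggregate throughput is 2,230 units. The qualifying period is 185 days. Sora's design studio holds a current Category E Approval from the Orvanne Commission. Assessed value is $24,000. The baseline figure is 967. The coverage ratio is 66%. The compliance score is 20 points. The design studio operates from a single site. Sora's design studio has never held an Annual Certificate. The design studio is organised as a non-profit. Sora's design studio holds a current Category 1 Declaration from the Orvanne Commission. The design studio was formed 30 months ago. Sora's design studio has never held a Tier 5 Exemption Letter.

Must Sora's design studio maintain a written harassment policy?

No — exception (c) applies; Sora's design studio is not required to maintain a written harassment policy.

Exception (a) does not apply: there is no Annual Certificate in force.
Exception (b) requires that the reference index is under 158; but the reference index is 171, not under 158, so (b) is unavailable.
All of (c)'s requirements are met (the employer is a non-profit; a current Schedule A Approval is held). As to paragraphs (f)–(l): (f) applies (the qualifying period is 185 days, under the 195 days limit), but is itself disapplied by (g): (g) operates against (f): at least one employee exceeds 30 hours/week. (h) would limit (g) — assessed value is $24,000, below the $31,000 limit — but (i) sets (h) aside: (i) applies — the design studio is classified under the construction sector. (j) applies (the reportable unit count is 84, below the 109 limit), but is overridden by (k): (k) operates against (j): aggregate throughput is 2,230 units, meeting the 2,230 units threshold. (l) is inapplicable (the baseline figure is 967, not under 818), so (k) stands. So (c) applies.
Exception (d)'s conditions are all satisfied: a current Class 3 Declaration is held; no employee is paid on commission; a current Category E Approval is held. However, paragraphs (m)–(n) must be considered: (m) applies — the compliance score is 20 points, less than the 21 points limit. (n), which would lift (m), is not triggered — no current Class B Waiver is held. (d) is therefore removed.
Exception (e) is satisfied on its face — annual gross revenue is $709,000, below the $776,000 limit; the business's age is 30 months, below the 32 months limit; a current Small Employer Certificate is held. But: (o) operates against (e): the coverage ratio is 66%, meeting the 62% threshold. (p) is not engaged (no current Tier 5 Exemption Letter is held), so (o) stands. So (e) is unavailable.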